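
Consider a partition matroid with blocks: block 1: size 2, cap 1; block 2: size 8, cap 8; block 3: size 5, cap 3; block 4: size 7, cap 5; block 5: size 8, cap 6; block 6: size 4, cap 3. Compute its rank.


Rank of a partition matroid = sum of min(|Si|, ci) for each block.
= min(2,1) + min(8,8) + min(5,3) + min(7,5) + min(8,6) + min(4,3)
= 1 + 8 + 3 + 5 + 6 + 3
= 26.

26


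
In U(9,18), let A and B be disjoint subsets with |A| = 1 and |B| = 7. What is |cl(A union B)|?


|A union B| = 1 + 7 = 8 (disjoint).
In U(9,18), cl(S) = S if |S| < 9, else cl(S) = E.
Since 8 < 9, cl(A union B) = A union B.
|cl(A union B)| = 8.

8


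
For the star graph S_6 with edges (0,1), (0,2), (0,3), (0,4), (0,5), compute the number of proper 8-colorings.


P(tree, k) = k * (k-1)^(5) for any tree on 6 vertices.
P(8) = 8 * 7^5 = 8 * 16807 = 134456.

134456


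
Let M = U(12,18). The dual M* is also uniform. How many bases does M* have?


The dual of U(r,n) is U(n-r, n) = U(6,18).
Bases of U(6,18) are all (6)-element subsets.
|B(M*)| = C(18,6) = 18! / (6! * 12!) = 18564.

18564


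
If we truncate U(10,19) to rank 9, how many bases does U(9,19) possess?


Truncating U(10,19) to rank 9 gives U(9,19).
Bases of U(9,19) are all 9-element subsets of 19 elements.
Number of bases = C(19,9) = 19! / (9! * 10!) = 92378.

92378


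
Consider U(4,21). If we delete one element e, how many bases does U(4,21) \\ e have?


Deleting e from U(4,21) gives U(4,20) since n > r.
Bases of U(4,20) = C(20,4) = 20! / (4! * 16!) = 4845.

4845


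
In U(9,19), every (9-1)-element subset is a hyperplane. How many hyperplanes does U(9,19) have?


Hyperplanes of U(9,19) are flats of rank 8.
In a uniform matroid, these are exactly the (8)-element subsets.
Count = C(19,8) = 19! / (8! * 11!) = 75582.

75582


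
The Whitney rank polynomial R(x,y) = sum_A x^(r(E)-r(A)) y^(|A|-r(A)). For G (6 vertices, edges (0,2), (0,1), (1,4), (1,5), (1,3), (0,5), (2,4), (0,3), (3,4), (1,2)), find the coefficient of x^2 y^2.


R(x,y) = sum over A in 2^E of x^(r(E)-r(A)) * y^(|A|-r(A)).
G has 6 vertices, 10 edges. r(E) = 5.
Enumerate all 2^10 = 1024 subsets.
Count subsets with r(E)-r(A)=2 and |A|-r(A)=2: 6.

6


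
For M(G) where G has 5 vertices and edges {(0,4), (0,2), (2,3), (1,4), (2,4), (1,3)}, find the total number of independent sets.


An independent set in a graphic matroid is an acyclic edge subset.
G has 5 vertices and 6 edges.
Enumerate all 2^6 = 64 subsets, checking for acyclicity.
Total independent sets = 52.

52


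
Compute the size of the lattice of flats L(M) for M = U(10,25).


Flats of U(10,25): every subset of size < 10 is a flat, plus E itself.
Count = (25 choose 0) + (25 choose 1) + (25 choose 2) + (25 choose 3) + (25 choose 4) + (25 choose 5) + (25 choose 6) + (25 choose 7) + (25 choose 8) + (25 choose 9) + 1
     = 1 + 25 + 300 + 2300 + 12650 + 53130 + 177100 + 480700 + 1081575 + 2042975 + 1
     = 3850757.

3850757


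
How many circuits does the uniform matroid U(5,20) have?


In U(5,20), circuits are the (6)-element subsets.
Any set of 6 elements is dependent, and removing any one element gives
an independent set of size 5, so it is a minimal dependent set.
Number of circuits = C(20,6) = 38760.

38760


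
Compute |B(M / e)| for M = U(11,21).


Contracting e from U(11,21) gives U(10,20).
Bases of U(10,20) = (20 choose 10) = 184756.

184756


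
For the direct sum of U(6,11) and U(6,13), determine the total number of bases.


Bases of a direct sum M1 + M2: |B| = |B(M1)| * |B(M2)|.
|B(U(6,11))| = C(11,6) = 462.
|B(U(6,13))| = C(13,6) = 1716.
Total bases = 462 * 1716 = 792792.

792792


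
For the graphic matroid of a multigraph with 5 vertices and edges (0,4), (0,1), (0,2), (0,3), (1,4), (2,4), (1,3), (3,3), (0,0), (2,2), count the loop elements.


In a graphic matroid, a loop is a self-loop edge (u,u) with rank 0.
Examining all 10 edges for self-loops...
Self-loops found: (3,3), (0,0), (2,2)
Number of loops = 3.

3


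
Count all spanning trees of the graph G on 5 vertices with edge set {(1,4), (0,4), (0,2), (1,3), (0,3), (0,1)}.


By Kirchhoff's matrix tree theorem, the number of spanning trees equals
the determinant of any cofactor of the Laplacian matrix L.
G has 5 vertices and 6 edges.
Computing the (4 x 4) cofactor determinant gives 8.

8


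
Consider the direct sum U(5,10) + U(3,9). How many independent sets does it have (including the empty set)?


For a direct sum, |I(M1+M2)| = |I(M1)| * |I(M2)|.
|I(U(5,10))| = sum C(10,k) for k=0..5 = 638.
|I(U(3,9))| = sum C(9,k) for k=0..3 = 130.
Total = 638 * 130 = 82940.

82940


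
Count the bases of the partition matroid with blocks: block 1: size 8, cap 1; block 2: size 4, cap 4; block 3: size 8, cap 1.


A basis picks exactly ci elements from block i.
Number of bases = product of C(|Si|, ci).
= C(8,1) * C(4,4) * C(8,1)
= 8 * 1 * 8
= 64.

64


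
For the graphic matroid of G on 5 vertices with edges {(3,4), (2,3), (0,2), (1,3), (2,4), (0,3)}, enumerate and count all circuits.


A circuit in a graphic matroid = edge set of a simple cycle.
G has 5 vertices and 6 edges.
Enumerating all minimal edge subsets forming cycles...
Total circuits found: 3.

3


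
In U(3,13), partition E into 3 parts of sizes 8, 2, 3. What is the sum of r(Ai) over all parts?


r(Ai) = min(|Ai|, 3) for each part.
Sum = min(8,3) + min(2,3) + min(3,3)
    = 3 + 2 + 3
    = 8.

8


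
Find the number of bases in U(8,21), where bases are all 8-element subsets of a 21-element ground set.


Bases of U(8,21) are all 8-element subsets of the 21-element ground set.
Number of bases = C(21,8).
C(21,8) = 203490.

203490


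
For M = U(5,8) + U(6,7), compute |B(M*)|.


(M1+M2)* = M1* + M2*.
M1* = U(3,8), bases: C(8,3) = 56.
M2* = U(1,7), bases: C(7,1) = 7.
|B(M*)| = 56 * 7 = 392.

392


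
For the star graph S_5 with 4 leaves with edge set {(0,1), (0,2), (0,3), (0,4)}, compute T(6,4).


A star on 5 vertices is a tree with 4 edges.
T(x,y) = x^(4) for any tree.
T(6,4) = 6^4 = 1296.

1296


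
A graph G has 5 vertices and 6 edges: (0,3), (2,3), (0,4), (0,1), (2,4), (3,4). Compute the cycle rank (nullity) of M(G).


Cycle rank (nullity) = |E| - r(M) = |E| - (|V| - c).
|E| = 6, |V| = 5, c = 1.
Nullity = 6 - (5 - 1) = 6 - 4 = 2.

2


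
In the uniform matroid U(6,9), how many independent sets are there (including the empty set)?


Independent sets of U(6,9) are all subsets of size <= 6.
Count = C(9,0) + C(9,1) + C(9,2) + C(9,3) + C(9,4) + C(9,5) + C(9,6)
     = 1 + 9 + 36 + 84 + 126 + 126 + 84
     = 466.

466


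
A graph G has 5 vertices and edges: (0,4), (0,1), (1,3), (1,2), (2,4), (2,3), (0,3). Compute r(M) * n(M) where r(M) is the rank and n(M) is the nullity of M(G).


r(M) = |V| - c = 5 - 1 = 4.
nullity = |E| - r(M) = 7 - 4 = 3.
Product = 4 * 3 = 12.

12


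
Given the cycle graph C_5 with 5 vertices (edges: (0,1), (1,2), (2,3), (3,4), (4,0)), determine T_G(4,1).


T(C_5; x,y) = x + x^2 + ... + x^(4) + y.
T(4,1) = 4^1 + 4^2 + 4^3 + 4^4 + 1
= 4 + 16 + 64 + 256 + 1
= 341.

341


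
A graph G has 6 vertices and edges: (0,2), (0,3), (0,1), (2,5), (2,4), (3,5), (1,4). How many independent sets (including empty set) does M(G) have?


An independent set in a graphic matroid is an acyclic edge subset.
G has 6 vertices and 7 edges.
Enumerate all 2^7 = 128 subsets, checking for acyclicity.
Total independent sets = 112.

112


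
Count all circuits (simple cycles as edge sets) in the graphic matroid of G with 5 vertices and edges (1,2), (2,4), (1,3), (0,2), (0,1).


A circuit in a graphic matroid = edge set of a simple cycle.
G has 5 vertices and 5 edges.
Enumerating all minimal edge subsets forming cycles...
Total circuits found: 1.

1


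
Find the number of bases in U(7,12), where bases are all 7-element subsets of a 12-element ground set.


Bases of U(7,12) are all 7-element subsets of the 12-element ground set.
Number of bases = C(12,7).
C(12,7) = 792.

792


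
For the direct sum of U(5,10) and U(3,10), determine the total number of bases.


Bases of a direct sum M1 + M2: |B| = |B(M1)| * |B(M2)|.
|B(U(5,10))| = C(10,5) = 252.
|B(U(3,10))| = C(10,3) = 120.
Total bases = 252 * 120 = 30240.

30240


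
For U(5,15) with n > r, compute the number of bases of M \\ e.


Deleting e from U(5,15) gives U(5,14) since n > r.
Bases of U(5,14) = (14 choose 5) = 2002.

2002


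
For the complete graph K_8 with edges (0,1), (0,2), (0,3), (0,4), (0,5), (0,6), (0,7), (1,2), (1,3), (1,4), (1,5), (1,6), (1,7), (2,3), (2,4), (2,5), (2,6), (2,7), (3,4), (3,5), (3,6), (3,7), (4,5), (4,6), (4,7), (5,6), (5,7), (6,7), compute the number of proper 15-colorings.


P(K_8, k) = k(k-1)(k-2)...(k-7).
P(15) = (15) * (14) * (13) * (12) * (11) * (10) * (9) * (8) = 259459200.

259459200


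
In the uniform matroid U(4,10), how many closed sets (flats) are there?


Flats of U(4,10): every subset of size < 4 is a flat, plus E itself.
Count = C(10,0) + C(10,1) + C(10,2) + C(10,3) + 1
     = 1 + 10 + 45 + 120 + 1
     = 177.

177


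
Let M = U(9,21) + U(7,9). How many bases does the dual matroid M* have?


(M1+M2)* = M1* + M2*.
M1* = U(12,21), bases: C(21,12) = 293930.
M2* = U(2,9), bases: C(9,2) = 36.
|B(M*)| = 293930 * 36 = 10581480.

10581480


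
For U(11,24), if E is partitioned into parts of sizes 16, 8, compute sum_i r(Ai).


r(Ai) = min(|Ai|, 11) for each part.
Sum = min(16,11) + min(8,11)
    = 11 + 8
    = 19.

19


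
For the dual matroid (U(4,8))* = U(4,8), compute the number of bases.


The dual of U(r,n) is U(n-r, n) = U(4,8).
Bases of U(4,8) are all (4)-element subsets.
|B(M*)| = C(8,4) = (8 * 7 * 6 * 5) / (1 * 2 * 3 * 4) = 70.

70


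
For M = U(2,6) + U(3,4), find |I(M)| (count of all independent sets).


For a direct sum, |I(M1+M2)| = |I(M1)| * |I(M2)|.
|I(U(2,6))| = sum C(6,k) for k=0..2 = 22.
|I(U(3,4))| = sum C(4,k) for k=0..3 = 15.
Total = 22 * 15 = 330.

330


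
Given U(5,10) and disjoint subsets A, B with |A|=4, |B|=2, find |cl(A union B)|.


|A union B| = 4 + 2 = 6 (disjoint).
In U(5,10), cl(S) = S if |S| < 5, else cl(S) = E.
Since 6 >= 5, cl(A union B) = E.
|cl(A union B)| = 10.

10


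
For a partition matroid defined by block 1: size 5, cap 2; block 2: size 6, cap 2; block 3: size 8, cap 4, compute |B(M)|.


A basis picks exactly ci elements from block i.
Number of bases = product of C(|Si|, ci).
= C(5,2) * C(6,2) * C(8,4)
= 10 * 15 * 70
= 10500.

10500


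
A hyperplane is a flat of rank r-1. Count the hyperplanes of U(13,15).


Hyperplanes of U(13,15) are flats of rank 12.
In a uniform matroid, these are exactly the (12)-element subsets.
Count = C(15,12) = 455.

455


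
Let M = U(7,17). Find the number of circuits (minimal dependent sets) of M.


In U(7,17), circuits are the (8)-element subsets.
Any set of 8 elements is dependent, and removing any one element gives
an independent set of size 7, so it is a minimal dependent set.
Number of circuits = C(17,8) = 17! / (8! * 9!) = 24310.

24310


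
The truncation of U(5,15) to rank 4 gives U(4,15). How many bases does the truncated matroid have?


Truncating U(5,15) to rank 4 gives U(4,15).
Bases of U(4,15) are all 4-element subsets of 15 elements.
Number of bases = C(15,4) = 15! / (4! * 11!) = 1365.

1365


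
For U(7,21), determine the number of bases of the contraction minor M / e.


Contracting e from U(7,21) gives U(6,20).
Bases of U(6,20) = C(20,6) = 38760.

38760


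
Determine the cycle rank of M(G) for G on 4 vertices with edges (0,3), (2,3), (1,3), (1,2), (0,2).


Cycle rank (nullity) = |E| - r(M) = |E| - (|V| - c).
|E| = 5, |V| = 4, c = 1.
Nullity = 5 - (4 - 1) = 5 - 3 = 2.

2


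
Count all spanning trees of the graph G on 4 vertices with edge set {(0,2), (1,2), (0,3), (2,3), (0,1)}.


By Kirchhoff's matrix tree theorem, the number of spanning trees equals
the determinant of any cofactor of the Laplacian matrix L.
G has 4 vertices and 5 edges.
Computing the (3 x 3) cofactor determinant gives 8.

8


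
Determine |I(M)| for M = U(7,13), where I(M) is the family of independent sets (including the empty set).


Independent sets of U(7,13) are all subsets of size <= 7.
Count = (13 choose 0) + (13 choose 1) + (13 choose 2) + (13 choose 3) + (13 choose 4) + (13 choose 5) + (13 choose 6) + (13 choose 7)
     = 1 + 13 + 78 + 286 + 715 + 1287 + 1716 + 1716
     = 5812.

5812


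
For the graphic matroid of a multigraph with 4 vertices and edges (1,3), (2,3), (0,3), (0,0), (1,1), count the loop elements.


In a graphic matroid, a loop is a self-loop edge (u,u) with rank 0.
Examining all 5 edges for self-loops...
Self-loops found: (0,0), (1,1)
Number of loops = 2.

2


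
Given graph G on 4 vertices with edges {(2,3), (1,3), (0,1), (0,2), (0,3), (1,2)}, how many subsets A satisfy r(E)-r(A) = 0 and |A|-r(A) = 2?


R(x,y) = sum over A in 2^E of x^(r(E)-r(A)) * y^(|A|-r(A)).
G has 4 vertices, 6 edges. r(E) = 3.
Enumerate all 2^6 = 64 subsets.
Count subsets with r(E)-r(A)=0 and |A|-r(A)=2: 6.

6


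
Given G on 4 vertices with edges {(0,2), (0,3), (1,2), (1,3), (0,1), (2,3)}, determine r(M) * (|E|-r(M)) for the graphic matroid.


r(M) = |V| - c = 4 - 1 = 3.
nullity = |E| - r(M) = 6 - 3 = 3.
Product = 3 * 3 = 9.

9


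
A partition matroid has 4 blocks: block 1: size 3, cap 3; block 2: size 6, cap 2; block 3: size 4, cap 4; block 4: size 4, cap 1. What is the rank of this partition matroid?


Rank of a partition matroid = sum of min(|Si|, ci) for each block.
= min(3,3) + min(6,2) + min(4,4) + min(4,1)
= 3 + 2 + 4 + 1
= 10.

10


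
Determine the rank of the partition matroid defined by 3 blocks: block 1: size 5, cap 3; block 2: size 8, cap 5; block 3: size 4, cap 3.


Rank of a partition matroid = sum of min(|Si|, ci) for each block.
= min(5,3) + min(8,5) + min(4,3)
= 3 + 5 + 3
= 11.

11


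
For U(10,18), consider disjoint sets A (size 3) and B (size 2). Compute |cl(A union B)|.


|A union B| = 3 + 2 = 5 (disjoint).
In U(10,18), cl(S) = S if |S| < 10, else cl(S) = E.
Since 5 < 10, cl(A union B) = A union B.
|cl(A union B)| = 5.

5


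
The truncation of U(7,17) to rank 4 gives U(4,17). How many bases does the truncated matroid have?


Truncating U(7,17) to rank 4 gives U(4,17).
Bases of U(4,17) are all 4-element subsets of 17 elements.
Number of bases = C(17,4) = 17! / (4! * 13!) = 2380.

2380


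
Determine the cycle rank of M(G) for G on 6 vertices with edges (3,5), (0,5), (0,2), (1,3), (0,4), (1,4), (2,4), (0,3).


Cycle rank (nullity) = |E| - r(M) = |E| - (|V| - c).
|E| = 8, |V| = 6, c = 1.
Nullity = 8 - (6 - 1) = 8 - 5 = 3.

3


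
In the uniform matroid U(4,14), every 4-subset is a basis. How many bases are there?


Bases of U(4,14) are all 4-element subsets of the 14-element ground set.
Number of bases = C(14,4).
C(14,4) = 14! / (4! * 10!) = 1001.

1001


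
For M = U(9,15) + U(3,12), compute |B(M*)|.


(M1+M2)* = M1* + M2*.
M1* = U(6,15), bases: C(15,6) = 5005.
M2* = U(9,12), bases: C(12,9) = 220.
|B(M*)| = 5005 * 220 = 1101100.

1101100


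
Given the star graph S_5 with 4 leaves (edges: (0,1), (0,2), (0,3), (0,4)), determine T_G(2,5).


A star on 5 vertices is a tree with 4 edges.
T(x,y) = x^(4) for any tree.
T(2,5) = 2^4 = 16.

16


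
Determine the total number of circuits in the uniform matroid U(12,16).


In U(12,16), circuits are the (13)-element subsets.
Any set of 13 elements is dependent, and removing any one element gives
an independent set of size 12, so it is a minimal dependent set.
Number of circuits = (16 choose 13) = 560.

560


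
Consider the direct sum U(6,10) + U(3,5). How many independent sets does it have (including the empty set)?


For a direct sum, |I(M1+M2)| = |I(M1)| * |I(M2)|.
|I(U(6,10))| = sum C(10,k) for k=0..6 = 848.
|I(U(3,5))| = sum C(5,k) for k=0..3 = 26.
Total = 848 * 26 = 22048.

22048


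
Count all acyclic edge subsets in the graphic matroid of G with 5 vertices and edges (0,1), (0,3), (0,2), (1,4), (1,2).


An independent set in a graphic matroid is an acyclic edge subset.
G has 5 vertices and 5 edges.
Enumerate all 2^5 = 32 subsets, checking for acyclicity.
Total independent sets = 28.

28


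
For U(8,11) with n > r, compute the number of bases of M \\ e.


Deleting e from U(8,11) gives U(8,10) since n > r.
Bases of U(8,10) = C(10,8) = 10! / (8! * 2!) = 45.

45


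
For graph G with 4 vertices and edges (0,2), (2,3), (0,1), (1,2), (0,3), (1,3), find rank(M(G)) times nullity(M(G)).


r(M) = |V| - c = 4 - 1 = 3.
nullity = |E| - r(M) = 6 - 3 = 3.
Product = 3 * 3 = 9.

9


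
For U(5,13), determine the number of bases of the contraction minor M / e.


Contracting e from U(5,13) gives U(4,12).
Bases of U(4,12) = C(12,4) = (12 * 11 * 10 * 9) / (1 * 2 * 3 * 4) = 495.

495


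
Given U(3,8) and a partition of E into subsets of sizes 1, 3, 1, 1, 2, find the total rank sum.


r(Ai) = min(|Ai|, 3) for each part.
Sum = min(1,3) + min(3,3) + min(1,3) + min(1,3) + min(2,3)
    = 1 + 3 + 1 + 1 + 2
    = 8.

8


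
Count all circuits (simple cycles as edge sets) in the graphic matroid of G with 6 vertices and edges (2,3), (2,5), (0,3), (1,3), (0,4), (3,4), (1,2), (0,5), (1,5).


A circuit in a graphic matroid = edge set of a simple cycle.
G has 6 vertices and 9 edges.
Enumerating all minimal edge subsets forming cycles...
Total circuits found: 12.

12


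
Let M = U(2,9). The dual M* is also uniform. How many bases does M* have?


The dual of U(r,n) is U(n-r, n) = U(7,9).
Bases of U(7,9) are all (7)-element subsets.
|B(M*)| = C(9,7) = 36.

36


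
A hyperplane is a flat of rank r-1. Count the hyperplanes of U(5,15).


Hyperplanes of U(5,15) are flats of rank 4.
In a uniform matroid, these are exactly the (4)-element subsets.
Count = C(15,4) = 15! / (4! * 11!) = 1365.

1365


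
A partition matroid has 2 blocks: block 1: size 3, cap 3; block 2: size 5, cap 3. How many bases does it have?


A basis picks exactly ci elements from block i.
Number of bases = product of C(|Si|, ci).
= C(3,3) * C(5,3)
= 1 * 10
= 10.

10


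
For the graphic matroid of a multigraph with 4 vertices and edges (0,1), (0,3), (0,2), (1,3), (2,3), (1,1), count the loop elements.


In a graphic matroid, a loop is a self-loop edge (u,u) with rank 0.
Examining all 6 edges for self-loops...
Self-loops found: (1,1)
Number of loops = 1.

1


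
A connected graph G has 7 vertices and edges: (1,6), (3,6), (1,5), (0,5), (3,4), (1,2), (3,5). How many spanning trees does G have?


By Kirchhoff's matrix tree theorem, the number of spanning trees equals
the determinant of any cofactor of the Laplacian matrix L.
G has 7 vertices and 7 edges.
Computing the (6 x 6) cofactor determinant gives 4.

4


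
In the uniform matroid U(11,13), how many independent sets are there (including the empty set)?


Independent sets of U(11,13) are all subsets of size <= 11.
Count = C(13,0) + C(13,1) + C(13,2) + C(13,3) + C(13,4) + C(13,5) + C(13,6) + C(13,7) + C(13,8) + C(13,9) + C(13,10) + C(13,11)
     = 1 + 13 + 78 + 286 + 715 + 1287 + 1716 + 1716 + 1287 + 715 + 286 + 78
     = 8178.

8178


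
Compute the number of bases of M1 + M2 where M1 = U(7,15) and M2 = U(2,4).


Bases of a direct sum M1 + M2: |B| = |B(M1)| * |B(M2)|.
|B(U(7,15))| = C(15,7) = 6435.
|B(U(2,4))| = C(4,2) = 6.
Total bases = 6435 * 6 = 38610.

38610


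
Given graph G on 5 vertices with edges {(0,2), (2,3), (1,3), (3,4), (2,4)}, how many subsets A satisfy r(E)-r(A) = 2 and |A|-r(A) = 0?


R(x,y) = sum over A in 2^E of x^(r(E)-r(A)) * y^(|A|-r(A)).
G has 5 vertices, 5 edges. r(E) = 4.
Enumerate all 2^5 = 32 subsets.
Count subsets with r(E)-r(A)=2 and |A|-r(A)=0: 10.

10


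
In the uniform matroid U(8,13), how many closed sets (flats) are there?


Flats of U(8,13): every subset of size < 8 is a flat, plus E itself.
Count = C(13,0) + C(13,1) + C(13,2) + C(13,3) + C(13,4) + C(13,5) + C(13,6) + C(13,7) + 1
     = 1 + 13 + 78 + 286 + 715 + 1287 + 1716 + 1716 + 1
     = 5813.

5813


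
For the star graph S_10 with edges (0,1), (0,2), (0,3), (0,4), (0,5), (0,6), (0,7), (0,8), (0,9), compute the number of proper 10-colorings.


P(tree, k) = k * (k-1)^(9) for any tree on 10 vertices.
P(10) = 10 * 9^9 = 10 * 387420489 = 3874204890.

3874204890


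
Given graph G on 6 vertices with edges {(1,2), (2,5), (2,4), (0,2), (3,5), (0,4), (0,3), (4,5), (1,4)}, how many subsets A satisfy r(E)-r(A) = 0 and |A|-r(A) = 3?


R(x,y) = sum over A in 2^E of x^(r(E)-r(A)) * y^(|A|-r(A)).
G has 6 vertices, 9 edges. r(E) = 5.
Enumerate all 2^9 = 512 subsets.
Count subsets with r(E)-r(A)=0 and |A|-r(A)=3: 9.

9


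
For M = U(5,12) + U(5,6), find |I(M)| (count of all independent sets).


For a direct sum, |I(M1+M2)| = |I(M1)| * |I(M2)|.
|I(U(5,12))| = sum C(12,k) for k=0..5 = 1586.
|I(U(5,6))| = sum C(6,k) for k=0..5 = 63.
Total = 1586 * 63 = 99918.

99918


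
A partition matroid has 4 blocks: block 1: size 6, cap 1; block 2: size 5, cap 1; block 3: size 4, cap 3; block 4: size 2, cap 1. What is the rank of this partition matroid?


Rank of a partition matroid = sum of min(|Si|, ci) for each block.
= min(6,1) + min(5,1) + min(4,3) + min(2,1)
= 1 + 1 + 3 + 1
= 6.

6


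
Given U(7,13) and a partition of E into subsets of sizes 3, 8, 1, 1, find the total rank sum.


r(Ai) = min(|Ai|, 7) for each part.
Sum = min(3,7) + min(8,7) + min(1,7) + min(1,7)
    = 3 + 7 + 1 + 1
    = 12.

12


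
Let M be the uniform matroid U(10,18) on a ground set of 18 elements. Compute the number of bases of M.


Bases of U(10,18) are all 10-element subsets of the 18-element ground set.
Number of bases = C(18,10).
(18 choose 10) = 43758.

43758


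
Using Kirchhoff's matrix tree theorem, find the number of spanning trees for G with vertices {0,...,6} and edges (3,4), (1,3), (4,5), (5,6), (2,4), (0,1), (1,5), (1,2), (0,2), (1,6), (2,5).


By Kirchhoff's matrix tree theorem, the number of spanning trees equals
the determinant of any cofactor of the Laplacian matrix L.
G has 7 vertices and 11 edges.
Computing the (6 x 6) cofactor determinant gives 153.

153


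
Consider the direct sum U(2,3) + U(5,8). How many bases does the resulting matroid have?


Bases of a direct sum M1 + M2: |B| = |B(M1)| * |B(M2)|.
|B(U(2,3))| = C(3,2) = 3.
|B(U(5,8))| = C(8,5) = 56.
Total bases = 3 * 56 = 168.

168


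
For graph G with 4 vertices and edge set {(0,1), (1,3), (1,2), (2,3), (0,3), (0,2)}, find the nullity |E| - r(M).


Cycle rank (nullity) = |E| - r(M) = |E| - (|V| - c).
|E| = 6, |V| = 4, c = 1.
Nullity = 6 - (4 - 1) = 6 - 3 = 3.

3


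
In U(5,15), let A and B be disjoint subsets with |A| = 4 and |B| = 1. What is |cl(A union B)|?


|A union B| = 4 + 1 = 5 (disjoint).
In U(5,15), cl(S) = S if |S| < 5, else cl(S) = E.
Since 5 >= 5, cl(A union B) = E.
|cl(A union B)| = 15.

15


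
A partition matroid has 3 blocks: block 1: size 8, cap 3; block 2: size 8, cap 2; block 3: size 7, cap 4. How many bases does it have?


A basis picks exactly ci elements from block i.
Number of bases = product of C(|Si|, ci).
= C(8,3) * C(8,2) * C(7,4)
= 56 * 28 * 35
= 54880.

54880


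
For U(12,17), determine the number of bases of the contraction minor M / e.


Contracting e from U(12,17) gives U(11,16).
Bases of U(11,16) = C(16,11) = 4368.

4368


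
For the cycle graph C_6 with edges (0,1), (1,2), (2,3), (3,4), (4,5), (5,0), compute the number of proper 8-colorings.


P(C_6, k) = (k-1)^6 + (-1)^6*(k-1).
P(8) = (7)^6 + 7
= 117649 + 7 = 117656.

117656


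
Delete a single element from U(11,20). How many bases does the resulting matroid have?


Deleting e from U(11,20) gives U(11,19) since n > r.
Bases of U(11,19) = (19 choose 11) = 75582.

75582


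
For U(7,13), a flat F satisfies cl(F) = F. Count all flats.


Flats of U(7,13): every subset of size < 7 is a flat, plus E itself.
Count = (13 choose 0) + (13 choose 1) + (13 choose 2) + (13 choose 3) + (13 choose 4) + (13 choose 5) + (13 choose 6) + 1
     = 1 + 13 + 78 + 286 + 715 + 1287 + 1716 + 1
     = 4097.

4097


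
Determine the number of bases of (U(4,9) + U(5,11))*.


(M1+M2)* = M1* + M2*.
M1* = U(5,9), bases: C(9,5) = 126.
M2* = U(6,11), bases: C(11,6) = 462.
|B(M*)| = 126 * 462 = 58212.

58212


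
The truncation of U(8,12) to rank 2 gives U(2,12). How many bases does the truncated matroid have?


Truncating U(8,12) to rank 2 gives U(2,12).
Bases of U(2,12) are all 2-element subsets of 12 elements.
Number of bases = C(12,2) = 12! / (2! * 10!) = 66.

66


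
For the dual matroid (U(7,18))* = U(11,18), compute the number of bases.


The dual of U(r,n) is U(n-r, n) = U(11,18).
Bases of U(11,18) are all (11)-element subsets.
|B(M*)| = C(18,11) = 18! / (11! * 7!) = 31824.

31824


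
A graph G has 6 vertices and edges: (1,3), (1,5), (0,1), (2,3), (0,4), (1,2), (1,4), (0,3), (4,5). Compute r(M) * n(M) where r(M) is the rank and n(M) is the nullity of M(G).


r(M) = |V| - c = 6 - 1 = 5.
nullity = |E| - r(M) = 9 - 5 = 4.
Product = 5 * 4 = 20.

20


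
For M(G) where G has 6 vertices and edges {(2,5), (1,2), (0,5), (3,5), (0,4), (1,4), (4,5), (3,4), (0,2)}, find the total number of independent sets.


An independent set in a graphic matroid is an acyclic edge subset.
G has 6 vertices and 9 edges.
Enumerate all 2^9 = 512 subsets, checking for acyclicity.
Total independent sets = 292.

292


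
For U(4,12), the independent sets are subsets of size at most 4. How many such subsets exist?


Independent sets of U(4,12) are all subsets of size <= 4.
Count = (12 choose 0) + (12 choose 1) + (12 choose 2) + (12 choose 3) + (12 choose 4)
     = 1 + 12 + 66 + 220 + 495
     = 794.

794


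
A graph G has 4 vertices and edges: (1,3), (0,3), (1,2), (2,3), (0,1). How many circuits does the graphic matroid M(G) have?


A circuit in a graphic matroid = edge set of a simple cycle.
G has 4 vertices and 5 edges.
Enumerating all minimal edge subsets forming cycles...
Total circuits found: 3.

3


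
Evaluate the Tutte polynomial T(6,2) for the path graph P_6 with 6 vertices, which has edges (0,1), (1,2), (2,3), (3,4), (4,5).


A path on 6 vertices is a tree with 5 edges.
T(x,y) = x^(5) for any tree.
T(6,2) = 6^5 = 7776.

7776


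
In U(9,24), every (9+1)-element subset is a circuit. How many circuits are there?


In U(9,24), circuits are the (10)-element subsets.
Any set of 10 elements is dependent, and removing any one element gives
an independent set of size 9, so it is a minimal dependent set.
Number of circuits = C(24,10) = 24! / (10! * 14!) = 1961256.

1961256


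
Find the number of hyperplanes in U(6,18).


Hyperplanes of U(6,18) are flats of rank 5.
In a uniform matroid, these are exactly the (5)-element subsets.
Count = (18 choose 5) = 8568.

8568


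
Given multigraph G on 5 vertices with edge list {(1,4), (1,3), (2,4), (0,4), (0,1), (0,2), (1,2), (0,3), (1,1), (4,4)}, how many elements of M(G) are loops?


In a graphic matroid, a loop is a self-loop edge (u,u) with rank 0.
Examining all 10 edges for self-loops...
Self-loops found: (1,1), (4,4)
Number of loops = 2.

2


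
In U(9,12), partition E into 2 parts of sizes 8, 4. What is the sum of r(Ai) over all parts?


r(Ai) = min(|Ai|, 9) for each part.
Sum = min(8,9) + min(4,9)
    = 8 + 4
    = 12.

12


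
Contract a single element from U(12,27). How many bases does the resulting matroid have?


Contracting e from U(12,27) gives U(11,26).
Bases of U(11,26) = C(26,11) = 26! / (11! * 15!) = 7726160.

7726160


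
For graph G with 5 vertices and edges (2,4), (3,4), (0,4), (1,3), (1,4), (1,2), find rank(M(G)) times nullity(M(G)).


r(M) = |V| - c = 5 - 1 = 4.
nullity = |E| - r(M) = 6 - 4 = 2.
Product = 4 * 2 = 8.

8


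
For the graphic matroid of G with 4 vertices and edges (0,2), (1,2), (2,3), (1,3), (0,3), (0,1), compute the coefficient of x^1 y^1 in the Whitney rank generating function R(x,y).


R(x,y) = sum over A in 2^E of x^(r(E)-r(A)) * y^(|A|-r(A)).
G has 4 vertices, 6 edges. r(E) = 3.
Enumerate all 2^6 = 64 subsets.
Count subsets with r(E)-r(A)=1 and |A|-r(A)=1: 4.

4


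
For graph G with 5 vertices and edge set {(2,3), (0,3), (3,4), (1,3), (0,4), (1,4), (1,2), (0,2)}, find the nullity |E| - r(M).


Cycle rank (nullity) = |E| - r(M) = |E| - (|V| - c).
|E| = 8, |V| = 5, c = 1.
Nullity = 8 - (5 - 1) = 8 - 4 = 4.

4


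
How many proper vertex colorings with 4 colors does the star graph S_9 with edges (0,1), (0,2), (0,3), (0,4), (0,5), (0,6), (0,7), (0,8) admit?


P(tree, k) = k * (k-1)^(8) for any tree on 9 vertices.
P(4) = 4 * 3^8 = 4 * 6561 = 26244.

26244


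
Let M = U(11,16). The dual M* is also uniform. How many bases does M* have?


The dual of U(r,n) is U(n-r, n) = U(5,16).
Bases of U(5,16) are all (5)-element subsets.
|B(M*)| = (16 choose 5) = 4368.

4368


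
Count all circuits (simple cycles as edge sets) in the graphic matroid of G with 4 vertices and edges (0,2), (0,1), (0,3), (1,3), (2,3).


A circuit in a graphic matroid = edge set of a simple cycle.
G has 4 vertices and 5 edges.
Enumerating all minimal edge subsets forming cycles...
Total circuits found: 3.

3


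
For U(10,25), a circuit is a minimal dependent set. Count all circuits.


In U(10,25), circuits are the (11)-element subsets.
Any set of 11 elements is dependent, and removing any one element gives
an independent set of size 10, so it is a minimal dependent set.
Number of circuits = C(25,11) = 4457400.

4457400


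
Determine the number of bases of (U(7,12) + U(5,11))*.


(M1+M2)* = M1* + M2*.
M1* = U(5,12), bases: C(12,5) = 792.
M2* = U(6,11), bases: C(11,6) = 462.
|B(M*)| = 792 * 462 = 365904.

365904


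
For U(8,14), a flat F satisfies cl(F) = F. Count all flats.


Flats of U(8,14): every subset of size < 8 is a flat, plus E itself.
Count = C(14,0) + C(14,1) + C(14,2) + C(14,3) + C(14,4) + C(14,5) + C(14,6) + C(14,7) + 1
     = 1 + 14 + 91 + 364 + 1001 + 2002 + 3003 + 3432 + 1
     = 9909.

9909


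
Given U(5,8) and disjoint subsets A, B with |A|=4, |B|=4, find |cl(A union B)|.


|A union B| = 4 + 4 = 8 (disjoint).
In U(5,8), cl(S) = S if |S| < 5, else cl(S) = E.
Since 8 >= 5, cl(A union B) = E.
|cl(A union B)| = 8.

8


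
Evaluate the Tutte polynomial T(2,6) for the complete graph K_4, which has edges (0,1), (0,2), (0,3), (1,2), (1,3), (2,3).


T(K_4; x,y) = x^3 + 3x^2 + 4xy + 2x + y^3 + 3y^2 + 2y.
Substituting x=2, y=6:
= 8 + 12 + 48 + 4 + 216 + 108 + 12
= 408.

408


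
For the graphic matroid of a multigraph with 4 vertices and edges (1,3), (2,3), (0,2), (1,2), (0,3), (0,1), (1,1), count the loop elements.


In a graphic matroid, a loop is a self-loop edge (u,u) with rank 0.
Examining all 7 edges for self-loops...
Self-loops found: (1,1)
Number of loops = 1.

1


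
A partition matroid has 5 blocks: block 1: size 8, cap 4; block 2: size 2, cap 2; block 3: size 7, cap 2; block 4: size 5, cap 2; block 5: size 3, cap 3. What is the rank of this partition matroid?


Rank of a partition matroid = sum of min(|Si|, ci) for each block.
= min(8,4) + min(2,2) + min(7,2) + min(5,2) + min(3,3)
= 4 + 2 + 2 + 2 + 3
= 13.

13


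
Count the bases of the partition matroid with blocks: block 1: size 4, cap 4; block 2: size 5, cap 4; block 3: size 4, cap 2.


A basis picks exactly ci elements from block i.
Number of bases = product of C(|Si|, ci).
= C(4,4) * C(5,4) * C(4,2)
= 1 * 5 * 6
= 30.

30


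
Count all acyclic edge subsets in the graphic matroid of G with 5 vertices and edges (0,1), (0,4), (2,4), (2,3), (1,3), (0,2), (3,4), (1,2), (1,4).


An independent set in a graphic matroid is an acyclic edge subset.
G has 5 vertices and 9 edges.
Enumerate all 2^9 = 512 subsets, checking for acyclicity.
Total independent sets = 198.

198


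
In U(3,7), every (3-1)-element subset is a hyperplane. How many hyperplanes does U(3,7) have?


Hyperplanes of U(3,7) are flats of rank 2.
In a uniform matroid, these are exactly the (2)-element subsets.
Count = C(7,2) = (7 * 6) / (1 * 2) = 21.

21


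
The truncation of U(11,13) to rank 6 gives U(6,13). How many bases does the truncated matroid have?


Truncating U(11,13) to rank 6 gives U(6,13).
Bases of U(6,13) are all 6-element subsets of 13 elements.
Number of bases = (13 choose 6) = 1716.

1716


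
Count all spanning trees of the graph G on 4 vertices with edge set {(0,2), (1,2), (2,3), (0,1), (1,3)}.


By Kirchhoff's matrix tree theorem, the number of spanning trees equals
the determinant of any cofactor of the Laplacian matrix L.
G has 4 vertices and 5 edges.
Computing the (3 x 3) cofactor determinant gives 8.

8


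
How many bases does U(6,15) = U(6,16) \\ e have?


Deleting e from U(6,16) gives U(6,15) since n > r.
Bases of U(6,15) = C(15,6) = 5005.

5005


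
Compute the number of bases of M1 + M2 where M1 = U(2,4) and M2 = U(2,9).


Bases of a direct sum M1 + M2: |B| = |B(M1)| * |B(M2)|.
|B(U(2,4))| = C(4,2) = 6.
|B(U(2,9))| = C(9,2) = 36.
Total bases = 6 * 36 = 216.

216


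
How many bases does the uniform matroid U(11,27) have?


Bases of U(11,27) are all 11-element subsets of the 27-element ground set.
Number of bases = C(27,11).
(27 choose 11) = 13037895.

13037895


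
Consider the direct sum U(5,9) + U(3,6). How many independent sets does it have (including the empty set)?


For a direct sum, |I(M1+M2)| = |I(M1)| * |I(M2)|.
|I(U(5,9))| = sum C(9,k) for k=0..5 = 382.
|I(U(3,6))| = sum C(6,k) for k=0..3 = 42.
Total = 382 * 42 = 16044.

16044


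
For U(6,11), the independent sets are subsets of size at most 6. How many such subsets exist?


Independent sets of U(6,11) are all subsets of size <= 6.
Count = (11 choose 0) + (11 choose 1) + (11 choose 2) + (11 choose 3) + (11 choose 4) + (11 choose 5) + (11 choose 6)
     = 1 + 11 + 55 + 165 + 330 + 462 + 462
     = 1486.

1486


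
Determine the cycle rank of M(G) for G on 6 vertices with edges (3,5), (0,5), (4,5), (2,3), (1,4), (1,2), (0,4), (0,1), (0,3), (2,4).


Cycle rank (nullity) = |E| - r(M) = |E| - (|V| - c).
|E| = 10, |V| = 6, c = 1.
Nullity = 10 - (6 - 1) = 10 - 5 = 5.

5


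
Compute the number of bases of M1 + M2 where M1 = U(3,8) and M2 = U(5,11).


Bases of a direct sum M1 + M2: |B| = |B(M1)| * |B(M2)|.
|B(U(3,8))| = C(8,3) = 56.
|B(U(5,11))| = C(11,5) = 462.
Total bases = 56 * 462 = 25872.

25872


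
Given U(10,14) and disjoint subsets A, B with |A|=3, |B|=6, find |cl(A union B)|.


|A union B| = 3 + 6 = 9 (disjoint).
In U(10,14), cl(S) = S if |S| < 10, else cl(S) = E.
Since 9 < 10, cl(A union B) = A union B.
|cl(A union B)| = 9.

9


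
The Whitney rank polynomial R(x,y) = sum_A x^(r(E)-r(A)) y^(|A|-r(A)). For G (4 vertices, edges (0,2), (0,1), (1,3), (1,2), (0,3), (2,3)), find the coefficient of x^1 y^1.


R(x,y) = sum over A in 2^E of x^(r(E)-r(A)) * y^(|A|-r(A)).
G has 4 vertices, 6 edges. r(E) = 3.
Enumerate all 2^6 = 64 subsets.
Count subsets with r(E)-r(A)=1 and |A|-r(A)=1: 4.

4


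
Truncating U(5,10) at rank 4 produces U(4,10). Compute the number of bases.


Truncating U(5,10) to rank 4 gives U(4,10).
Bases of U(4,10) are all 4-element subsets of 10 elements.
Number of bases = C(10,4) = (10 * 9 * 8 * 7) / (1 * 2 * 3 * 4) = 210.

210


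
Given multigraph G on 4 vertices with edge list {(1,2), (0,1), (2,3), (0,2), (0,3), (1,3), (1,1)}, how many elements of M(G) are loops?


In a graphic matroid, a loop is a self-loop edge (u,u) with rank 0.
Examining all 7 edges for self-loops...
Self-loops found: (1,1)
Number of loops = 1.

1


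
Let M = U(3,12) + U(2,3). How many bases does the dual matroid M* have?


(M1+M2)* = M1* + M2*.
M1* = U(9,12), bases: C(12,9) = 220.
M2* = U(1,3), bases: C(3,1) = 3.
|B(M*)| = 220 * 3 = 660.

660


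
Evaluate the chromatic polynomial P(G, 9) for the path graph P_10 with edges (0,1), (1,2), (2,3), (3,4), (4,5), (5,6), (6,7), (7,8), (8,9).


P(P_10, k) = k * (k-1)^(9).
P(9) = 9 * 8^9 = 9 * 134217728 = 1207959552.

1207959552


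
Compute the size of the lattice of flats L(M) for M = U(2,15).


Flats of U(2,15): every subset of size < 2 is a flat, plus E itself.
Count = C(15,0) + C(15,1) + 1
     = 1 + 15 + 1
     = 17.

17


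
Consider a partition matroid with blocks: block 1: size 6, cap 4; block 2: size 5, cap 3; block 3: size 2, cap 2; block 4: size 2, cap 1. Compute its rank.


Rank of a partition matroid = sum of min(|Si|, ci) for each block.
= min(6,4) + min(5,3) + min(2,2) + min(2,1)
= 4 + 3 + 2 + 1
= 10.

10


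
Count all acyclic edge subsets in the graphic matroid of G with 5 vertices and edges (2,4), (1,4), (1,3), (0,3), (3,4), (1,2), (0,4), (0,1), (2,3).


An independent set in a graphic matroid is an acyclic edge subset.
G has 5 vertices and 9 edges.
Enumerate all 2^9 = 512 subsets, checking for acyclicity.
Total independent sets = 198.

198


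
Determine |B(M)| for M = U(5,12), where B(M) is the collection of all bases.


Bases of U(5,12) are all 5-element subsets of the 12-element ground set.
Number of bases = C(12,5).
C(12,5) = 792.

792


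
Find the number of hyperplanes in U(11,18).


Hyperplanes of U(11,18) are flats of rank 10.
In a uniform matroid, these are exactly the (10)-element subsets.
Count = C(18,10) = 43758.

43758


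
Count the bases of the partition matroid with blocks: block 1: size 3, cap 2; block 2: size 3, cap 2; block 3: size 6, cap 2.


A basis picks exactly ci elements from block i.
Number of bases = product of C(|Si|, ci).
= C(3,2) * C(3,2) * C(6,2)
= 3 * 3 * 15
= 135.

135


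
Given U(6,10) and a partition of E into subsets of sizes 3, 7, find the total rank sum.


r(Ai) = min(|Ai|, 6) for each part.
Sum = min(3,6) + min(7,6)
    = 3 + 6
    = 9.

9


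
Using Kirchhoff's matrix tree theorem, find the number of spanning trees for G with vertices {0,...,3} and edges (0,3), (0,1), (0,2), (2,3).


By Kirchhoff's matrix tree theorem, the number of spanning trees equals
the determinant of any cofactor of the Laplacian matrix L.
G has 4 vertices and 4 edges.
Computing the (3 x 3) cofactor determinant gives 3.

3


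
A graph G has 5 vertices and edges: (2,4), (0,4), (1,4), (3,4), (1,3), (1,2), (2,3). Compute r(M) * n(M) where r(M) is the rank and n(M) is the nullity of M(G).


r(M) = |V| - c = 5 - 1 = 4.
nullity = |E| - r(M) = 7 - 4 = 3.
Product = 4 * 3 = 12.

12


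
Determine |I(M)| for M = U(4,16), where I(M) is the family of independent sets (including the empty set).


Independent sets of U(4,16) are all subsets of size <= 4.
Count = (16 choose 0) + (16 choose 1) + (16 choose 2) + (16 choose 3) + (16 choose 4)
     = 1 + 16 + 120 + 560 + 1820
     = 2517.

2517


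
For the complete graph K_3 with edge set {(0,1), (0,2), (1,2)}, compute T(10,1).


T(K_3; x,y) = x^2 + x + y.
T(10,1) = 100 + 10 + 1 = 111.

111


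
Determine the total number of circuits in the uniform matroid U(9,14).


In U(9,14), circuits are the (10)-element subsets.
Any set of 10 elements is dependent, and removing any one element gives
an independent set of size 9, so it is a minimal dependent set.
Number of circuits = (14 choose 10) = 1001.

1001


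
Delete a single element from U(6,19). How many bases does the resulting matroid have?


Deleting e from U(6,19) gives U(6,18) since n > r.
Bases of U(6,18) = C(18,6) = 18564.

18564


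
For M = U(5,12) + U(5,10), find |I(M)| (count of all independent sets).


For a direct sum, |I(M1+M2)| = |I(M1)| * |I(M2)|.
|I(U(5,12))| = sum C(12,k) for k=0..5 = 1586.
|I(U(5,10))| = sum C(10,k) for k=0..5 = 638.
Total = 1586 * 638 = 1011868.

1011868


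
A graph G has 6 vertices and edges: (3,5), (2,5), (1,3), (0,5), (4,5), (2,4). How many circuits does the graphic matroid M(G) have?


A circuit in a graphic matroid = edge set of a simple cycle.
G has 6 vertices and 6 edges.
Enumerating all minimal edge subsets forming cycles...
Total circuits found: 1.

1
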